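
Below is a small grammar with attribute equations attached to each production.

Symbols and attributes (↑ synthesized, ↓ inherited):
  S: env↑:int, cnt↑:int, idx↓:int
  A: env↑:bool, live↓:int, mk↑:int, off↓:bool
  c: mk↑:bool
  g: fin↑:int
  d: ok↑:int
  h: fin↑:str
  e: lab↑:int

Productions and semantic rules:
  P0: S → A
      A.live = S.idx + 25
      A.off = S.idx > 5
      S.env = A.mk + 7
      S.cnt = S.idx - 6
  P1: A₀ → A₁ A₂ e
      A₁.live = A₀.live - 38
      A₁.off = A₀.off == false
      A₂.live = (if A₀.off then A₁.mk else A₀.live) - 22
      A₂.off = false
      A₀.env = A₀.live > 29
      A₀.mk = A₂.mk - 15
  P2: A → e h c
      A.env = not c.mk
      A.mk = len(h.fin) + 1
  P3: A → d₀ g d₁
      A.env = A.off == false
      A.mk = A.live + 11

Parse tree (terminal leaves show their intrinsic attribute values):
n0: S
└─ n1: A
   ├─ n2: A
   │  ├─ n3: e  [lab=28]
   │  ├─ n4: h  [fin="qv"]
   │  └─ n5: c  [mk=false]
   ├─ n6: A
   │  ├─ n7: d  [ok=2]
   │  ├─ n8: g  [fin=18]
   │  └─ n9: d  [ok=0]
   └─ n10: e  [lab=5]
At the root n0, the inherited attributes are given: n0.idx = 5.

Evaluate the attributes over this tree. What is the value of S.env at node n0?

11

1. n0.idx = 5  [given at root]
2. n1.live = 30  [S.idx + 25]
3. n1.off = false  [S.idx > 5]
4. n2.live = -8  [A₀.live - 38]
5. n2.off = true  [A₀.off == false]
6. n3.lab = 28  [terminal]
7. n4.fin = "qv"  [terminal]
8. n5.mk = false  [terminal]
9. n2.env = true  [not c.mk]
10. n2.mk = 3  [len(h.fin) + 1]
11. n6.live = 8  [(if A₀.off then A₁.mk else A₀.live) - 22]
12. n6.off = false  [false]
13. n7.ok = 2  [terminal]
14. n8.fin = 18  [terminal]
15. n9.ok = 0  [terminal]
16. n6.env = true  [A.off == false]
17. n6.mk = 19  [A.live + 11]
18. n10.lab = 5  [terminal]
19. n1.env = true  [A₀.live > 29]
20. n1.mk = 4  [A₂.mk - 15]
21. n0.env = 11  [A.mk + 7]
22. n0.cnt = -1  [S.idx - 6]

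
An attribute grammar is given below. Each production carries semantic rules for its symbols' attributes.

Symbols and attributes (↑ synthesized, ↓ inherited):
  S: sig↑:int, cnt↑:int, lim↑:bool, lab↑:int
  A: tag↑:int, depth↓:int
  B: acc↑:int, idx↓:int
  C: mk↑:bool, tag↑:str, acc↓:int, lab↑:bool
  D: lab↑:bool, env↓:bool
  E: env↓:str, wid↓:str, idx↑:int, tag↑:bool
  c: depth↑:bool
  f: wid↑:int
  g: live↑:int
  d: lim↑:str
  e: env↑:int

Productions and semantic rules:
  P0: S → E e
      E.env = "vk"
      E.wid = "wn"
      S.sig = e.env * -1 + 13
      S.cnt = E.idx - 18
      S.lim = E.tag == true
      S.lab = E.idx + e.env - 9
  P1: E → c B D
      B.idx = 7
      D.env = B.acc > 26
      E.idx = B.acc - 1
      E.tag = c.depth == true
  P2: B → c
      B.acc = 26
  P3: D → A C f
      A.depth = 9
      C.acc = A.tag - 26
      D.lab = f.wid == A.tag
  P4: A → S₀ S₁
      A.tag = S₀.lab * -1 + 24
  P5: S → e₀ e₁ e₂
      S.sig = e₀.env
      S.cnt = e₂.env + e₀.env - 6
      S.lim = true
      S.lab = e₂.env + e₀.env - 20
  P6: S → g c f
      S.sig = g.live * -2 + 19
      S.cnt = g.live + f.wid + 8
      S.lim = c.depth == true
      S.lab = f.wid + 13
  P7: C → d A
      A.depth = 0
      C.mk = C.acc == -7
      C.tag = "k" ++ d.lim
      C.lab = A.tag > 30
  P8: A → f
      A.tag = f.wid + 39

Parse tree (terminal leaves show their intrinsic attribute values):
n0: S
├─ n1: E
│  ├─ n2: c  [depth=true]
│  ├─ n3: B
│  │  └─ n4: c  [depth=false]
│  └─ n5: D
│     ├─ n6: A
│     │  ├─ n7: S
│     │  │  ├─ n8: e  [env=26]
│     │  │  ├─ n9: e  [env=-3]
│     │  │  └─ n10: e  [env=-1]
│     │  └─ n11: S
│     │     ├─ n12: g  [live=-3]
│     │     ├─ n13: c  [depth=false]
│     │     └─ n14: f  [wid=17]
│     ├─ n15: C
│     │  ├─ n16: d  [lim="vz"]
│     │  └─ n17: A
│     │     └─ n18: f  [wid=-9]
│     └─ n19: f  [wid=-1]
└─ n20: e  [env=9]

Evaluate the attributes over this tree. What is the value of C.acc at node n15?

-7

1. n1.env = "vk"  ["vk"]
2. n1.wid = "wn"  ["wn"]
3. n2.depth = true  [terminal]
4. n3.idx = 7  [7]
5. n4.depth = false  [terminal]
6. n3.acc = 26  [26]
7. n5.env = false  [B.acc > 26]
8. n6.depth = 9  [9]
9. n8.env = 26  [terminal]
10. n9.env = -3  [terminal]
11. n10.env = -1  [terminal]
12. n7.sig = 26  [e₀.env]
13. n7.cnt = 19  [e₂.env + e₀.env - 6]
14. n7.lim = true  [true]
15. n7.lab = 5  [e₂.env + e₀.env - 20]
16. n12.live = -3  [terminal]
17. n13.depth = false  [terminal]
18. n14.wid = 17  [terminal]
19. n11.sig = 25  [g.live * -2 + 19]
20. n11.cnt = 22  [g.live + f.wid + 8]
21. n11.lim = false  [c.depth == true]
22. n11.lab = 30  [f.wid + 13]
23. n6.tag = 19  [S₀.lab * -1 + 24]
24. n15.acc = -7  [A.tag - 26]
25. n16.lim = "vz"  [terminal]
26. n17.depth = 0  [0]
27. n18.wid = -9  [terminal]
28. n17.tag = 30  [f.wid + 39]
29. n15.mk = true  [C.acc == -7]
30. n15.tag = "kvz"  ["k" ++ d.lim]
31. n15.lab = false  [A.tag > 30]
32. n19.wid = -1  [terminal]
33. n5.lab = false  [f.wid == A.tag]
34. n1.idx = 25  [B.acc - 1]
35. n1.tag = true  [c.depth == true]
36. n20.env = 9  [terminal]
37. n0.sig = 4  [e.env * -1 + 13]
38. n0.cnt = 7  [E.idx - 18]
39. n0.lim = true  [E.tag == true]
40. n0.lab = 25  [E.idx + e.env - 9]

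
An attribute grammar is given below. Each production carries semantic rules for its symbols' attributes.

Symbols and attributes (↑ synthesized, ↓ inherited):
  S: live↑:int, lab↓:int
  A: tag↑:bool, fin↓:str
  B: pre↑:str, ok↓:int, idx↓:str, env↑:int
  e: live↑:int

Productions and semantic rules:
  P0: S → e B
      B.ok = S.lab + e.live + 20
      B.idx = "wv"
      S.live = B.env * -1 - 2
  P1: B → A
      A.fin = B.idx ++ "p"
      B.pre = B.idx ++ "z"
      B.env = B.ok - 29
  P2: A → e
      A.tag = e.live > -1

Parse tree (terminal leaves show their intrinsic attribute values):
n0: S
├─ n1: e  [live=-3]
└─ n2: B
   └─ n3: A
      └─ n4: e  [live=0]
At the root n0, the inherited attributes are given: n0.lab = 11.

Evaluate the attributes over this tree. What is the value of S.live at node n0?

1. n0.lab = 11  [given at root]
2. n1.live = -3  [terminal]
3. n2.ok = 28  [S.lab + e.live + 20]
4. n2.idx = "wv"  ["wv"]
5. n3.fin = "wvp"  [B.idx ++ "p"]
6. n4.live = 0  [terminal]
7. n3.tag = true  [e.live > -1]
8. n2.pre = "wvz"  [B.idx ++ "z"]
9. n2.env = -1  [B.ok - 29]
10. n0.live = -1  [B.env * -1 - 2]

-1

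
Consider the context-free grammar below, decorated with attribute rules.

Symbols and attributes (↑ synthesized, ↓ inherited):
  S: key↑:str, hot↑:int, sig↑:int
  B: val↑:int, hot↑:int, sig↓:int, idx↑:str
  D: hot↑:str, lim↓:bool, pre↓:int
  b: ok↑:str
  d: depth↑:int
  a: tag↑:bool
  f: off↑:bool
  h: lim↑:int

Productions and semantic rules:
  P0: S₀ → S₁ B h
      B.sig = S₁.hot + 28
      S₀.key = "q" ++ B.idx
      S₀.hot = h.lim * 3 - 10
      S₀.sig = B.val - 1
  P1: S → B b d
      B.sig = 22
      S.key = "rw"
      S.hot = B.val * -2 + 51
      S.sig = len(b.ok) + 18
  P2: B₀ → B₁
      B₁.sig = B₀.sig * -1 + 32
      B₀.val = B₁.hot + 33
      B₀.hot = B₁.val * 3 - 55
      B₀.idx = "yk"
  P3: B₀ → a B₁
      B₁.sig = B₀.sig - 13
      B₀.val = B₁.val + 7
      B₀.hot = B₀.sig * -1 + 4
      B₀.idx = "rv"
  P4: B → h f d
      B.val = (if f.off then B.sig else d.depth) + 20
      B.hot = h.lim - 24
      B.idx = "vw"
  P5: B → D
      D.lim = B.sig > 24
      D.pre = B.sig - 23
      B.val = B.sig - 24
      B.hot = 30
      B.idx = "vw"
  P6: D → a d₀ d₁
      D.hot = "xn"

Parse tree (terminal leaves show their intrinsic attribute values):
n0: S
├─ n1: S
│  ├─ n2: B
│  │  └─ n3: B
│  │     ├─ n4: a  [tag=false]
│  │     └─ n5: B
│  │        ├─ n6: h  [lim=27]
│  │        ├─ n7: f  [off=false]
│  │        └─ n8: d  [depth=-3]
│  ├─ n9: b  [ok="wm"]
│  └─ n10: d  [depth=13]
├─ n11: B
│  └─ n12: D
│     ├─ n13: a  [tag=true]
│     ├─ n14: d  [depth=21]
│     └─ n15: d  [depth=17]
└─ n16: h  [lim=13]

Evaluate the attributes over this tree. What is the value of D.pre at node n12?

2

1. n2.sig = 22  [22]
2. n3.sig = 10  [B₀.sig * -1 + 32]
3. n4.tag = false  [terminal]
4. n5.sig = -3  [B₀.sig - 13]
5. n6.lim = 27  [terminal]
6. n7.off = false  [terminal]
7. n8.depth = -3  [terminal]
8. n5.val = 17  [(if f.off then B.sig else d.depth) + 20]
9. n5.hot = 3  [h.lim - 24]
10. n5.idx = "vw"  ["vw"]
11. n3.val = 24  [B₁.val + 7]
12. n3.hot = -6  [B₀.sig * -1 + 4]
13. n3.idx = "rv"  ["rv"]
14. n2.val = 27  [B₁.hot + 33]
15. n2.hot = 17  [B₁.val * 3 - 55]
16. n2.idx = "yk"  ["yk"]
17. n9.ok = "wm"  [terminal]
18. n10.depth = 13  [terminal]
19. n1.key = "rw"  ["rw"]
20. n1.hot = -3  [B.val * -2 + 51]
21. n1.sig = 20  [len(b.ok) + 18]
22. n11.sig = 25  [S₁.hot + 28]
23. n12.lim = true  [B.sig > 24]
24. n12.pre = 2  [B.sig - 23]
25. n13.tag = true  [terminal]
26. n14.depth = 21  [terminal]
27. n15.depth = 17  [terminal]
28. n12.hot = "xn"  ["xn"]
29. n11.val = 1  [B.sig - 24]
30. n11.hot = 30  [30]
31. n11.idx = "vw"  ["vw"]
32. n16.lim = 13  [terminal]
33. n0.key = "qvw"  ["q" ++ B.idx]
34. n0.hot = 29  [h.lim * 3 - 10]
35. n0.sig = 0  [B.val - 1]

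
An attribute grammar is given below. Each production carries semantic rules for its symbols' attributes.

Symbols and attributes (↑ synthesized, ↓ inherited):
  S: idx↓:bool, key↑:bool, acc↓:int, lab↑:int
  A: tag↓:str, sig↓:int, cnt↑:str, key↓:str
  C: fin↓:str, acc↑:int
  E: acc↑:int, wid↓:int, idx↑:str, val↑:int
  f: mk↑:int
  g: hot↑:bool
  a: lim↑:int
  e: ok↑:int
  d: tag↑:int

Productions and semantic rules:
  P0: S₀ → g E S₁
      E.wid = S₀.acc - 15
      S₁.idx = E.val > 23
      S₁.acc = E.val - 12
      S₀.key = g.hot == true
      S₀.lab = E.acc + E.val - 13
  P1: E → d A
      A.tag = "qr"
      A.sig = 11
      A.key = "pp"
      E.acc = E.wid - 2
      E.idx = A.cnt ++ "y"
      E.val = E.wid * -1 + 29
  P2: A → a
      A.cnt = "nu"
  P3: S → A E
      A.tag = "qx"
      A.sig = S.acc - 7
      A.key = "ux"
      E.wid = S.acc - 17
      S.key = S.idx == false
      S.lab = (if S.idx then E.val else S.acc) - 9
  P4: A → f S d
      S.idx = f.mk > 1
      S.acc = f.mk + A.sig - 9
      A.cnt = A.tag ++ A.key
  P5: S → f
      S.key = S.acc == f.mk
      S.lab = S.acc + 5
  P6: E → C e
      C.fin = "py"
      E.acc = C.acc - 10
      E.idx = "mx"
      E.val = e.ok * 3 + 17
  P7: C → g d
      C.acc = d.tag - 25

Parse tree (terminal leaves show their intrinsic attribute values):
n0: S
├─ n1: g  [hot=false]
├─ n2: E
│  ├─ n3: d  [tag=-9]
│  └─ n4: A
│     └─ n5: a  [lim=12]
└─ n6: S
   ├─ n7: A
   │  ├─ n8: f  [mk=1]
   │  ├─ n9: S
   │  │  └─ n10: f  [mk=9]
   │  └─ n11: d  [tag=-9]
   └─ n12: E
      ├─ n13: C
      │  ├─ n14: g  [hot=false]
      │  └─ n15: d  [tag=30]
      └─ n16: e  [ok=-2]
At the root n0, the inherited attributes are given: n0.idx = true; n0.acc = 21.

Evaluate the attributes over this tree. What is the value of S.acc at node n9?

1. n0.idx = true  [given at root]
2. n0.acc = 21  [given at root]
3. n1.hot = false  [terminal]
4. n2.wid = 6  [S₀.acc - 15]
5. n3.tag = -9  [terminal]
6. n4.tag = "qr"  ["qr"]
7. n4.sig = 11  [11]
8. n4.key = "pp"  ["pp"]
9. n5.lim = 12  [terminal]
10. n4.cnt = "nu"  ["nu"]
11. n2.acc = 4  [E.wid - 2]
12. n2.idx = "nuy"  [A.cnt ++ "y"]
13. n2.val = 23  [E.wid * -1 + 29]
14. n6.idx = false  [E.val > 23]
15. n6.acc = 11  [E.val - 12]
16. n7.tag = "qx"  ["qx"]
17. n7.sig = 4  [S.acc - 7]
18. n7.key = "ux"  ["ux"]
19. n8.mk = 1  [terminal]
20. n9.idx = false  [f.mk > 1]
21. n9.acc = -4  [f.mk + A.sig - 9]
22. n10.mk = 9  [terminal]
23. n9.key = false  [S.acc == f.mk]
24. n9.lab = 1  [S.acc + 5]
25. n11.tag = -9  [terminal]
26. n7.cnt = "qxux"  [A.tag ++ A.key]
27. n12.wid = -6  [S.acc - 17]
28. n13.fin = "py"  ["py"]
29. n14.hot = false  [terminal]
30. n15.tag = 30  [terminal]
31. n13.acc = 5  [d.tag - 25]
32. n16.ok = -2  [terminal]
33. n12.acc = -5  [C.acc - 10]
34. n12.idx = "mx"  ["mx"]
35. n12.val = 11  [e.ok * 3 + 17]
36. n6.key = true  [S.idx == false]
37. n6.lab = 2  [(if S.idx then E.val else S.acc) - 9]
38. n0.key = false  [g.hot == true]
39. n0.lab = 14  [E.acc + E.val - 13]

-4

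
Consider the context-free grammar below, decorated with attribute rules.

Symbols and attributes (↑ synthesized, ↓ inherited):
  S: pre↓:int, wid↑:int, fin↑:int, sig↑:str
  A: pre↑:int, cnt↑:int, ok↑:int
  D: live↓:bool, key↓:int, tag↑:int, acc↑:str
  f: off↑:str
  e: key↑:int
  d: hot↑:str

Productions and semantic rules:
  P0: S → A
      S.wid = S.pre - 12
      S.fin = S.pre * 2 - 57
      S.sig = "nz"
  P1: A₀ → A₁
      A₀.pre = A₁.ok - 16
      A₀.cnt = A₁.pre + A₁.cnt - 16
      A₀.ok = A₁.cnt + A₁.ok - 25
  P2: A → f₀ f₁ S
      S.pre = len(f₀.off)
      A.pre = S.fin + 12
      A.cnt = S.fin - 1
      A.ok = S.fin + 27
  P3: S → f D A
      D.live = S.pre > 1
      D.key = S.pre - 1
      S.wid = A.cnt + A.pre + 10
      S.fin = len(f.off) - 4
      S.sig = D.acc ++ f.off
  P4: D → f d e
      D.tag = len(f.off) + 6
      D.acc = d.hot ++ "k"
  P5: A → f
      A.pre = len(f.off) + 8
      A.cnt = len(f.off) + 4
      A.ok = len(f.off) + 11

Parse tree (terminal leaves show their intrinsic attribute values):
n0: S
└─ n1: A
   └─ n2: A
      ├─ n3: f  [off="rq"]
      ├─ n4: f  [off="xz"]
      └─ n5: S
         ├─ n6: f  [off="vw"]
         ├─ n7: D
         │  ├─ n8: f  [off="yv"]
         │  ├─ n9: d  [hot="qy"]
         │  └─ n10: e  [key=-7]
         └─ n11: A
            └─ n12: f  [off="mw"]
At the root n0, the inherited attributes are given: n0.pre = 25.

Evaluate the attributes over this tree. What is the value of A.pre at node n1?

1. n0.pre = 25  [given at root]
2. n3.off = "rq"  [terminal]
3. n4.off = "xz"  [terminal]
4. n5.pre = 2  [len(f₀.off)]
5. n6.off = "vw"  [terminal]
6. n7.live = true  [S.pre > 1]
7. n7.key = 1  [S.pre - 1]
8. n8.off = "yv"  [terminal]
9. n9.hot = "qy"  [terminal]
10. n10.key = -7  [terminal]
11. n7.tag = 8  [len(f.off) + 6]
12. n7.acc = "qyk"  [d.hot ++ "k"]
13. n12.off = "mw"  [terminal]
14. n11.pre = 10  [len(f.off) + 8]
15. n11.cnt = 6  [len(f.off) + 4]
16. n11.ok = 13  [len(f.off) + 11]
17. n5.wid = 26  [A.cnt + A.pre + 10]
18. n5.fin = -2  [len(f.off) - 4]
19. n5.sig = "qykvw"  [D.acc ++ f.off]
20. n2.pre = 10  [S.fin + 12]
21. n2.cnt = -3  [S.fin - 1]
22. n2.ok = 25  [S.fin + 27]
23. n1.pre = 9  [A₁.ok - 16]
24. n1.cnt = -9  [A₁.pre + A₁.cnt - 16]
25. n1.ok = -3  [A₁.cnt + A₁.ok - 25]
26. n0.wid = 13  [S.pre - 12]
27. n0.fin = -7  [S.pre * 2 - 57]
28. n0.sig = "nz"  ["nz"]

9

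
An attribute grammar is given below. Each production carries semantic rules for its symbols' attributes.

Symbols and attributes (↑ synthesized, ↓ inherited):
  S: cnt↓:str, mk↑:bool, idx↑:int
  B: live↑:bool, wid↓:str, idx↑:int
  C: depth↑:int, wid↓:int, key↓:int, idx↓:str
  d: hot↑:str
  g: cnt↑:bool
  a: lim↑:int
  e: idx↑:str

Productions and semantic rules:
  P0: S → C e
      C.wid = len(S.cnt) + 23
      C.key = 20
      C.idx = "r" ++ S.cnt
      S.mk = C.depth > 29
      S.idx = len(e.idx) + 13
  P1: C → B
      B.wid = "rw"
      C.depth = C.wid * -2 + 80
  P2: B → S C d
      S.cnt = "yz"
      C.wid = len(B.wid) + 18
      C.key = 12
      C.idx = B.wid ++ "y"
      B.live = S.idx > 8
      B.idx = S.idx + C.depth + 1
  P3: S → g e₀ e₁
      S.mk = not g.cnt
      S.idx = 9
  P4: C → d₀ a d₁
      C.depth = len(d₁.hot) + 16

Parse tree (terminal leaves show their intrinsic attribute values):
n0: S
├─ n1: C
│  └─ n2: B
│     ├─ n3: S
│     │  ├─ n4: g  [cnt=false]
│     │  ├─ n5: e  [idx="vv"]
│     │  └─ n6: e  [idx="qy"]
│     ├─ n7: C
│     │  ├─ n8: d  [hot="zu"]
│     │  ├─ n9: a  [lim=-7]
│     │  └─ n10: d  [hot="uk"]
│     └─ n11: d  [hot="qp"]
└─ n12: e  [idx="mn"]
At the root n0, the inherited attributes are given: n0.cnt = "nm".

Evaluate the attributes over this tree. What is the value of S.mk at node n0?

true

1. n0.cnt = "nm"  [given at root]
2. n1.wid = 25  [len(S.cnt) + 23]
3. n1.key = 20  [20]
4. n1.idx = "rnm"  ["r" ++ S.cnt]
5. n2.wid = "rw"  ["rw"]
6. n3.cnt = "yz"  ["yz"]
7. n4.cnt = false  [terminal]
8. n5.idx = "vv"  [terminal]
9. n6.idx = "qy"  [terminal]
10. n3.mk = true  [not g.cnt]
11. n3.idx = 9  [9]
12. n7.wid = 20  [len(B.wid) + 18]
13. n7.key = 12  [12]
14. n7.idx = "rwy"  [B.wid ++ "y"]
15. n8.hot = "zu"  [terminal]
16. n9.lim = -7  [terminal]
17. n10.hot = "uk"  [terminal]
18. n7.depth = 18  [len(d₁.hot) + 16]
19. n11.hot = "qp"  [terminal]
20. n2.live = true  [S.idx > 8]
21. n2.idx = 28  [S.idx + C.depth + 1]
22. n1.depth = 30  [C.wid * -2 + 80]
23. n12.idx = "mn"  [terminal]
24. n0.mk = true  [C.depth > 29]
25. n0.idx = 15  [len(e.idx) + 13]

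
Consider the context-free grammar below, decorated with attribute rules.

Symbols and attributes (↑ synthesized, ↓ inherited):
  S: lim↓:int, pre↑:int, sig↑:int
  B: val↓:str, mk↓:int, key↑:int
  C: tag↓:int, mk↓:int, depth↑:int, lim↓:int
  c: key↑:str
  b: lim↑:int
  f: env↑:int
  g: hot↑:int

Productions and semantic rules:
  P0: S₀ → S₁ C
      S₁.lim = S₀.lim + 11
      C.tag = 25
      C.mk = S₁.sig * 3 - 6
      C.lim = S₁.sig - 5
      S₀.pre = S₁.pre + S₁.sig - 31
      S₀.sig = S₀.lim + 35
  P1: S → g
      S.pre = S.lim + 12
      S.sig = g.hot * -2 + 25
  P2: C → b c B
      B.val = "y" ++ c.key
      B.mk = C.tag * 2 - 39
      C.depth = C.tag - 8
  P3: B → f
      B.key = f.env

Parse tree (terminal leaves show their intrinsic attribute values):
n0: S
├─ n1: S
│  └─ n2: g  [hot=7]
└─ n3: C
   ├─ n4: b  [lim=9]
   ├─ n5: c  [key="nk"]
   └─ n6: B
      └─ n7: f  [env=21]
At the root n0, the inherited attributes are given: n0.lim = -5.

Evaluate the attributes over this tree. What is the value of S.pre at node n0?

1. n0.lim = -5  [given at root]
2. n1.lim = 6  [S₀.lim + 11]
3. n2.hot = 7  [terminal]
4. n1.pre = 18  [S.lim + 12]
5. n1.sig = 11  [g.hot * -2 + 25]
6. n3.tag = 25  [25]
7. n3.mk = 27  [S₁.sig * 3 - 6]
8. n3.lim = 6  [S₁.sig - 5]
9. n4.lim = 9  [terminal]
10. n5.key = "nk"  [terminal]
11. n6.val = "ynk"  ["y" ++ c.key]
12. n6.mk = 11  [C.tag * 2 - 39]
13. n7.env = 21  [terminal]
14. n6.key = 21  [f.env]
15. n3.depth = 17  [C.tag - 8]
16. n0.pre = -2  [S₁.pre + S₁.sig - 31]
17. n0.sig = 30  [S₀.lim + 35]

-2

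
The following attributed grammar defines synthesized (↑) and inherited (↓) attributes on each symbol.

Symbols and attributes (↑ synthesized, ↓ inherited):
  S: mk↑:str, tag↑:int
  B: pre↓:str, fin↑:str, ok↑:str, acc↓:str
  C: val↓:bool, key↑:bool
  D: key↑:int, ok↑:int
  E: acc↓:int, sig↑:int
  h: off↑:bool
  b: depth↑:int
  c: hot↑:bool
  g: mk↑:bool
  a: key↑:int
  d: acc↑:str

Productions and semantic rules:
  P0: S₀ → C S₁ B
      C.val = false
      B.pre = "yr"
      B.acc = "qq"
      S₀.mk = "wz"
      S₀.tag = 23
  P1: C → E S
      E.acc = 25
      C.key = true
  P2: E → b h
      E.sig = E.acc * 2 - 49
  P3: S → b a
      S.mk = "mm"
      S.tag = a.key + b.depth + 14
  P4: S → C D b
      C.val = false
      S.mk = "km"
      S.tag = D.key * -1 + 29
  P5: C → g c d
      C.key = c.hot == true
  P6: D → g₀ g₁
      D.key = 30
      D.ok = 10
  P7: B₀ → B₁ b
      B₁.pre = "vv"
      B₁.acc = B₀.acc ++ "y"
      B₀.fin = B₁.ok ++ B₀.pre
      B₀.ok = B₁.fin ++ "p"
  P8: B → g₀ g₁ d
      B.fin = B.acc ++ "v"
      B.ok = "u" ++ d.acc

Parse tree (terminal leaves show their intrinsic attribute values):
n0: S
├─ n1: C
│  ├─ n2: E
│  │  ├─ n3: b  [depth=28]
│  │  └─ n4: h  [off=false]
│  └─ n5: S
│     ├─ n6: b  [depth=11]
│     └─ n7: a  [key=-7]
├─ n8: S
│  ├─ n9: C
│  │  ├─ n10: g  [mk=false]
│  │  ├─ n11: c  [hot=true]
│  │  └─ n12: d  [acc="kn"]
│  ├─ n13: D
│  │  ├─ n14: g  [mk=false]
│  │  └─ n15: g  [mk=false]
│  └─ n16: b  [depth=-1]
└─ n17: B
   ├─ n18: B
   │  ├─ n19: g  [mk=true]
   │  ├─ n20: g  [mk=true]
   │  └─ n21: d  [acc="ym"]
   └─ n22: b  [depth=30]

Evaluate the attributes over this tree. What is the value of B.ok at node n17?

"qqyvp"

1. n1.val = false  [false]
2. n2.acc = 25  [25]
3. n3.depth = 28  [terminal]
4. n4.off = false  [terminal]
5. n2.sig = 1  [E.acc * 2 - 49]
6. n6.depth = 11  [terminal]
7. n7.key = -7  [terminal]
8. n5.mk = "mm"  ["mm"]
9. n5.tag = 18  [a.key + b.depth + 14]
10. n1.key = true  [true]
11. n9.val = false  [false]
12. n10.mk = false  [terminal]
13. n11.hot = true  [terminal]
14. n12.acc = "kn"  [terminal]
15. n9.key = true  [c.hot == true]
16. n14.mk = false  [terminal]
17. n15.mk = false  [terminal]
18. n13.key = 30  [30]
19. n13.ok = 10  [10]
20. n16.depth = -1  [terminal]
21. n8.mk = "km"  ["km"]
22. n8.tag = -1  [D.key * -1 + 29]
23. n17.pre = "yr"  ["yr"]
24. n17.acc = "qq"  ["qq"]
25. n18.pre = "vv"  ["vv"]
26. n18.acc = "qqy"  [B₀.acc ++ "y"]
27. n19.mk = true  [terminal]
28. n20.mk = true  [terminal]
29. n21.acc = "ym"  [terminal]
30. n18.fin = "qqyv"  [B.acc ++ "v"]
31. n18.ok = "uym"  ["u" ++ d.acc]
32. n22.depth = 30  [terminal]
33. n17.fin = "uymyr"  [B₁.ok ++ B₀.pre]
34. n17.ok = "qqyvp"  [B₁.fin ++ "p"]
35. n0.mk = "wz"  ["wz"]
36. n0.tag = 23  [23]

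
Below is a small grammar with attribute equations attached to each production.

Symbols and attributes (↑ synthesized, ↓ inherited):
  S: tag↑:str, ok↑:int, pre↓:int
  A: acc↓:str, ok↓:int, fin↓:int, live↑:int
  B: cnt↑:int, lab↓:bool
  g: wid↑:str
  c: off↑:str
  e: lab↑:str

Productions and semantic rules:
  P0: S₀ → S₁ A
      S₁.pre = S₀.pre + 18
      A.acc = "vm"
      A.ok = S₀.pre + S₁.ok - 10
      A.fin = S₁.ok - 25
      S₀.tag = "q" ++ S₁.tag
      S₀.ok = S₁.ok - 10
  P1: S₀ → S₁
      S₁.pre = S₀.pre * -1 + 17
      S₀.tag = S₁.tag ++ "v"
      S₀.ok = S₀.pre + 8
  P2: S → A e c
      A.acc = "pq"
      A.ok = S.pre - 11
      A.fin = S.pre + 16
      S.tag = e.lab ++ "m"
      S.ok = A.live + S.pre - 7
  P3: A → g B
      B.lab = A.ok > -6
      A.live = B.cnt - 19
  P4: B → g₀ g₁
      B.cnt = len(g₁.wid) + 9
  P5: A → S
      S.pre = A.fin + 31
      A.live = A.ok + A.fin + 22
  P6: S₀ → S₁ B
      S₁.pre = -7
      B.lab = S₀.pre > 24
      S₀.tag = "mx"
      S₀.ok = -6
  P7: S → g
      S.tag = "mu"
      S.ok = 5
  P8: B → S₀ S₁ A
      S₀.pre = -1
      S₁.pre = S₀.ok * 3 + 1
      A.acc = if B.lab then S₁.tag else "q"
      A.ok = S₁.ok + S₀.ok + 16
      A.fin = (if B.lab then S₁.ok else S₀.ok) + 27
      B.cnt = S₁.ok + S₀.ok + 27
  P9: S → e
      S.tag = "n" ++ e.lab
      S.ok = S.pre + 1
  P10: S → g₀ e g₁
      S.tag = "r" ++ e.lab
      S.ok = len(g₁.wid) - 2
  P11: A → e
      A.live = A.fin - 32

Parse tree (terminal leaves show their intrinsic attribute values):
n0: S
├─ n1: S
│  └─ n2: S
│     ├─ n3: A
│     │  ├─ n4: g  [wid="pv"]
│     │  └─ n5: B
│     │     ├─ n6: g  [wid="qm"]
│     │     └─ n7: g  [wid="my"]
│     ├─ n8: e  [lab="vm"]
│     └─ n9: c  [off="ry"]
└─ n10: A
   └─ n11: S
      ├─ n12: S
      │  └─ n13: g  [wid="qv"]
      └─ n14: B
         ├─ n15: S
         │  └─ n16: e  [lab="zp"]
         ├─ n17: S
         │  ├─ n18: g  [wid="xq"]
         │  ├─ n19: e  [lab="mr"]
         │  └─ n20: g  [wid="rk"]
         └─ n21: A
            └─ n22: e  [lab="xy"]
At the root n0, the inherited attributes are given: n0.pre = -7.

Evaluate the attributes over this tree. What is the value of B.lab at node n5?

true

1. n0.pre = -7  [given at root]
2. n1.pre = 11  [S₀.pre + 18]
3. n2.pre = 6  [S₀.pre * -1 + 17]
4. n3.acc = "pq"  ["pq"]
5. n3.ok = -5  [S.pre - 11]
6. n3.fin = 22  [S.pre + 16]
7. n4.wid = "pv"  [terminal]
8. n5.lab = true  [A.ok > -6]
9. n6.wid = "qm"  [terminal]
10. n7.wid = "my"  [terminal]
11. n5.cnt = 11  [len(g₁.wid) + 9]
12. n3.live = -8  [B.cnt - 19]
13. n8.lab = "vm"  [terminal]
14. n9.off = "ry"  [terminal]
15. n2.tag = "vmm"  [e.lab ++ "m"]
16. n2.ok = -9  [A.live + S.pre - 7]
17. n1.tag = "vmmv"  [S₁.tag ++ "v"]
18. n1.ok = 19  [S₀.pre + 8]
19. n10.acc = "vm"  ["vm"]
20. n10.ok = 2  [S₀.pre + S₁.ok - 10]
21. n10.fin = -6  [S₁.ok - 25]
22. n11.pre = 25  [A.fin + 31]
23. n12.pre = -7  [-7]
24. n13.wid = "qv"  [terminal]
25. n12.tag = "mu"  ["mu"]
26. n12.ok = 5  [5]
27. n14.lab = true  [S₀.pre > 24]
28. n15.pre = -1  [-1]
29. n16.lab = "zp"  [terminal]
30. n15.tag = "nzp"  ["n" ++ e.lab]
31. n15.ok = 0  [S.pre + 1]
32. n17.pre = 1  [S₀.ok * 3 + 1]
33. n18.wid = "xq"  [terminal]
34. n19.lab = "mr"  [terminal]
35. n20.wid = "rk"  [terminal]
36. n17.tag = "rmr"  ["r" ++ e.lab]
37. n17.ok = 0  [len(g₁.wid) - 2]
38. n21.acc = "rmr"  [if B.lab then S₁.tag else "q"]
39. n21.ok = 16  [S₁.ok + S₀.ok + 16]
40. n21.fin = 27  [(if B.lab then S₁.ok else S₀.ok) + 27]
41. n22.lab = "xy"  [terminal]
42. n21.live = -5  [A.fin - 32]
43. n14.cnt = 27  [S₁.ok + S₀.ok + 27]
44. n11.tag = "mx"  ["mx"]
45. n11.ok = -6  [-6]
46. n10.live = 18  [A.ok + A.fin + 22]
47. n0.tag = "qvmmv"  ["q" ++ S₁.tag]
48. n0.ok = 9  [S₁.ok - 10]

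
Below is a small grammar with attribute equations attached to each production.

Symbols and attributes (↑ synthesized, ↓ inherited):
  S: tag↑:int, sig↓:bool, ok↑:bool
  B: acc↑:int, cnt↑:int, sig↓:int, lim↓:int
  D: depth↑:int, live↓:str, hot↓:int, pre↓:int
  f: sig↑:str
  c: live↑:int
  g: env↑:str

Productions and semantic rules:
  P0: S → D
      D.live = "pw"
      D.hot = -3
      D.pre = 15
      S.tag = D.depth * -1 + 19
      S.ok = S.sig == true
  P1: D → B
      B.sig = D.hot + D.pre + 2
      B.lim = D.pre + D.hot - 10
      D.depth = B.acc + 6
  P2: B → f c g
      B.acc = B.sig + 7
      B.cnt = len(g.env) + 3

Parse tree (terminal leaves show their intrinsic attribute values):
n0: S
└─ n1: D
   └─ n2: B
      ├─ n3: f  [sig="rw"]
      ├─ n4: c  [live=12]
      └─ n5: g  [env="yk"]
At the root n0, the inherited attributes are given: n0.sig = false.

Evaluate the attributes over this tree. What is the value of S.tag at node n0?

1. n0.sig = false  [given at root]
2. n1.live = "pw"  ["pw"]
3. n1.hot = -3  [-3]
4. n1.pre = 15  [15]
5. n2.sig = 14  [D.hot + D.pre + 2]
6. n2.lim = 2  [D.pre + D.hot - 10]
7. n3.sig = "rw"  [terminal]
8. n4.live = 12  [terminal]
9. n5.env = "yk"  [terminal]
10. n2.acc = 21  [B.sig + 7]
11. n2.cnt = 5  [len(g.env) + 3]
12. n1.depth = 27  [B.acc + 6]
13. n0.tag = -8  [D.depth * -1 + 19]
14. n0.ok = false  [S.sig == true]

-8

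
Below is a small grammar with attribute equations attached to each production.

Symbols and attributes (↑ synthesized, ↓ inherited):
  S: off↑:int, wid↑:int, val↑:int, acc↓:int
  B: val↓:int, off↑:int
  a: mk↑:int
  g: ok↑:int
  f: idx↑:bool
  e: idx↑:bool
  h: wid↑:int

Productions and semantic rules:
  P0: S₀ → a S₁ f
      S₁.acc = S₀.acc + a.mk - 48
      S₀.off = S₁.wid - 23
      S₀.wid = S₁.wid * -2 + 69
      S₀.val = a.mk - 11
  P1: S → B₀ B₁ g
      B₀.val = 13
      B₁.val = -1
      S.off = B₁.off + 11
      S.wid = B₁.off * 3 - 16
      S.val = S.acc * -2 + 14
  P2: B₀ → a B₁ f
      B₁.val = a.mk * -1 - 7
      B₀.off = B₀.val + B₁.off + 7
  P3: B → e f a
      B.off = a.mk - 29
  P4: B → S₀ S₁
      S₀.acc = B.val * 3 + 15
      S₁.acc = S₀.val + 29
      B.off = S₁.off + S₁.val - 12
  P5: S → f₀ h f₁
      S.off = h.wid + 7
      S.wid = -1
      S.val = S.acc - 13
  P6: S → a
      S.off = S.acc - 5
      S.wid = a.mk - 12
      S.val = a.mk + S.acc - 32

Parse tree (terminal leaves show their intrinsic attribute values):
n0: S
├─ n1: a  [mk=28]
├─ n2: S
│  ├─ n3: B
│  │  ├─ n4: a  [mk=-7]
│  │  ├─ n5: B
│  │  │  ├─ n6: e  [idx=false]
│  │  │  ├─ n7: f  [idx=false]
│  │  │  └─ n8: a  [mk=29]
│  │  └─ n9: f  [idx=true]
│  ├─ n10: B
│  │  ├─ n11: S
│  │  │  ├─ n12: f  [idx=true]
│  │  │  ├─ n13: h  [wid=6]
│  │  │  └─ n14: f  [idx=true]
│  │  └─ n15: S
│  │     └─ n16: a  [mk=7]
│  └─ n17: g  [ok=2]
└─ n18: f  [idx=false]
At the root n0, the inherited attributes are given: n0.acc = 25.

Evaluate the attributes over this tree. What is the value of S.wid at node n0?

17

1. n0.acc = 25  [given at root]
2. n1.mk = 28  [terminal]
3. n2.acc = 5  [S₀.acc + a.mk - 48]
4. n3.val = 13  [13]
5. n4.mk = -7  [terminal]
6. n5.val = 0  [a.mk * -1 - 7]
7. n6.idx = false  [terminal]
8. n7.idx = false  [terminal]
9. n8.mk = 29  [terminal]
10. n5.off = 0  [a.mk - 29]
11. n9.idx = true  [terminal]
12. n3.off = 20  [B₀.val + B₁.off + 7]
13. n10.val = -1  [-1]
14. n11.acc = 12  [B.val * 3 + 15]
15. n12.idx = true  [terminal]
16. n13.wid = 6  [terminal]
17. n14.idx = true  [terminal]
18. n11.off = 13  [h.wid + 7]
19. n11.wid = -1  [-1]
20. n11.val = -1  [S.acc - 13]
21. n15.acc = 28  [S₀.val + 29]
22. n16.mk = 7  [terminal]
23. n15.off = 23  [S.acc - 5]
24. n15.wid = -5  [a.mk - 12]
25. n15.val = 3  [a.mk + S.acc - 32]
26. n10.off = 14  [S₁.off + S₁.val - 12]
27. n17.ok = 2  [terminal]
28. n2.off = 25  [B₁.off + 11]
29. n2.wid = 26  [B₁.off * 3 - 16]
30. n2.val = 4  [S.acc * -2 + 14]
31. n18.idx = false  [terminal]
32. n0.off = 3  [S₁.wid - 23]
33. n0.wid = 17  [S₁.wid * -2 + 69]
34. n0.val = 17  [a.mk - 11]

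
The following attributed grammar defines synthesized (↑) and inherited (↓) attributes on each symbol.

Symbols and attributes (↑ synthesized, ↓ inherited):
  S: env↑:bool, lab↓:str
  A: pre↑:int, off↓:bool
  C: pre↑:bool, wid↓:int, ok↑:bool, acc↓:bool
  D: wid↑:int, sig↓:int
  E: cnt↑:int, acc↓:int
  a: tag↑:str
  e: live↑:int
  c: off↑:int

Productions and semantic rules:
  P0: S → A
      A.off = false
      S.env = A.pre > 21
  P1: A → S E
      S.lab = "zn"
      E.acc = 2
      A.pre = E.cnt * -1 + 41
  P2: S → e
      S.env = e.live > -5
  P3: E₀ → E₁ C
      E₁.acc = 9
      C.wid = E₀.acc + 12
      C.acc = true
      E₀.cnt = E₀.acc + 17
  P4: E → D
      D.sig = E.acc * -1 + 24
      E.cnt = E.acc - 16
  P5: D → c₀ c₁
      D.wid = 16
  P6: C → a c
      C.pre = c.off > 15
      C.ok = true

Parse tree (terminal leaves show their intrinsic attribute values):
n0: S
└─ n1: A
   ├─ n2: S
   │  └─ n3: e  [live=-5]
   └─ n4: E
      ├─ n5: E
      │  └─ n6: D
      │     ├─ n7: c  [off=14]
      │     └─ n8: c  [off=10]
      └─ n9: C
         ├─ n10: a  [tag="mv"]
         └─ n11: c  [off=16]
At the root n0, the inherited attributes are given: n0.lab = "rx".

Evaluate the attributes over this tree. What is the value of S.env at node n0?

true

1. n0.lab = "rx"  [given at root]
2. n1.off = false  [false]
3. n2.lab = "zn"  ["zn"]
4. n3.live = -5  [terminal]
5. n2.env = false  [e.live > -5]
6. n4.acc = 2  [2]
7. n5.acc = 9  [9]
8. n6.sig = 15  [E.acc * -1 + 24]
9. n7.off = 14  [terminal]
10. n8.off = 10  [terminal]
11. n6.wid = 16  [16]
12. n5.cnt = -7  [E.acc - 16]
13. n9.wid = 14  [E₀.acc + 12]
14. n9.acc = true  [true]
15. n10.tag = "mv"  [terminal]
16. n11.off = 16  [terminal]
17. n9.pre = true  [c.off > 15]
18. n9.ok = true  [true]
19. n4.cnt = 19  [E₀.acc + 17]
20. n1.pre = 22  [E.cnt * -1 + 41]
21. n0.env = true  [A.pre > 21]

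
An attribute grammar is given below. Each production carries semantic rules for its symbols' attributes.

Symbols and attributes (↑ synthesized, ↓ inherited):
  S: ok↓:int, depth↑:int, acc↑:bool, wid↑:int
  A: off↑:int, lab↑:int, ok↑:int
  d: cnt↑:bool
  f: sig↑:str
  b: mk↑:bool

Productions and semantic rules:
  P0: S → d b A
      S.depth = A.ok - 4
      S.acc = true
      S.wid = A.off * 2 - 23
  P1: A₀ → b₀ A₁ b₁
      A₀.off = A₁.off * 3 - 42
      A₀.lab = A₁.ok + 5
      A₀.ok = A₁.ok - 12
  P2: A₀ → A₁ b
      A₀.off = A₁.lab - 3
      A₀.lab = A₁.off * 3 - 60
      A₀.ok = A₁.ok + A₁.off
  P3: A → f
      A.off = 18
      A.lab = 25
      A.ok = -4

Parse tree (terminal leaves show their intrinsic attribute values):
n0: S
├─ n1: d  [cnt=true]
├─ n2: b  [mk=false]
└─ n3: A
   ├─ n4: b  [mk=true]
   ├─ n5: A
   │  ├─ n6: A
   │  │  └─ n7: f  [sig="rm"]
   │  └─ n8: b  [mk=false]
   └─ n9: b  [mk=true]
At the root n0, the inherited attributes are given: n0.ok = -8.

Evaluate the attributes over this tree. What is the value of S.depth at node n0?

-2

1. n0.ok = -8  [given at root]
2. n1.cnt = true  [terminal]
3. n2.mk = false  [terminal]
4. n4.mk = true  [terminal]
5. n7.sig = "rm"  [terminal]
6. n6.off = 18  [18]
7. n6.lab = 25  [25]
8. n6.ok = -4  [-4]
9. n8.mk = false  [terminal]
10. n5.off = 22  [A₁.lab - 3]
11. n5.lab = -6  [A₁.off * 3 - 60]
12. n5.ok = 14  [A₁.ok + A₁.off]
13. n9.mk = true  [terminal]
14. n3.off = 24  [A₁.off * 3 - 42]
15. n3.lab = 19  [A₁.ok + 5]
16. n3.ok = 2  [A₁.ok - 12]
17. n0.depth = -2  [A.ok - 4]
18. n0.acc = true  [true]
19. n0.wid = 25  [A.off * 2 - 23]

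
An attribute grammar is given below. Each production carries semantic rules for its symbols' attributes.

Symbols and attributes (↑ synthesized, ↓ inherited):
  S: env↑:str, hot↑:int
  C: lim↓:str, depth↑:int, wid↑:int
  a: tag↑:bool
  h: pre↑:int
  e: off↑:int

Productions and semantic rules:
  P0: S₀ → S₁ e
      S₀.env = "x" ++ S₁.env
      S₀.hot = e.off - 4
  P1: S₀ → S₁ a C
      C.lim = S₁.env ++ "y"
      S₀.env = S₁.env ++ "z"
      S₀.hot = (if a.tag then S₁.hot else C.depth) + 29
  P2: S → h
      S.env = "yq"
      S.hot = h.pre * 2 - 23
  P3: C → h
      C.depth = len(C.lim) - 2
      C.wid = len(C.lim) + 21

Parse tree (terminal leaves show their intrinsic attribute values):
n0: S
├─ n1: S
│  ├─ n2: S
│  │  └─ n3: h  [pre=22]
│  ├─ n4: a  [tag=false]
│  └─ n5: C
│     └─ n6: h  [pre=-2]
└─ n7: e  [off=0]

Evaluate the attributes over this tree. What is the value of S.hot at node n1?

1. n3.pre = 22  [terminal]
2. n2.env = "yq"  ["yq"]
3. n2.hot = 21  [h.pre * 2 - 23]
4. n4.tag = false  [terminal]
5. n5.lim = "yqy"  [S₁.env ++ "y"]
6. n6.pre = -2  [terminal]
7. n5.depth = 1  [len(C.lim) - 2]
8. n5.wid = 24  [len(C.lim) + 21]
9. n1.env = "yqz"  [S₁.env ++ "z"]
10. n1.hot = 30  [(if a.tag then S₁.hot else C.depth) + 29]
11. n7.off = 0  [terminal]
12. n0.env = "xyqz"  ["x" ++ S₁.env]
13. n0.hot = -4  [e.off - 4]

30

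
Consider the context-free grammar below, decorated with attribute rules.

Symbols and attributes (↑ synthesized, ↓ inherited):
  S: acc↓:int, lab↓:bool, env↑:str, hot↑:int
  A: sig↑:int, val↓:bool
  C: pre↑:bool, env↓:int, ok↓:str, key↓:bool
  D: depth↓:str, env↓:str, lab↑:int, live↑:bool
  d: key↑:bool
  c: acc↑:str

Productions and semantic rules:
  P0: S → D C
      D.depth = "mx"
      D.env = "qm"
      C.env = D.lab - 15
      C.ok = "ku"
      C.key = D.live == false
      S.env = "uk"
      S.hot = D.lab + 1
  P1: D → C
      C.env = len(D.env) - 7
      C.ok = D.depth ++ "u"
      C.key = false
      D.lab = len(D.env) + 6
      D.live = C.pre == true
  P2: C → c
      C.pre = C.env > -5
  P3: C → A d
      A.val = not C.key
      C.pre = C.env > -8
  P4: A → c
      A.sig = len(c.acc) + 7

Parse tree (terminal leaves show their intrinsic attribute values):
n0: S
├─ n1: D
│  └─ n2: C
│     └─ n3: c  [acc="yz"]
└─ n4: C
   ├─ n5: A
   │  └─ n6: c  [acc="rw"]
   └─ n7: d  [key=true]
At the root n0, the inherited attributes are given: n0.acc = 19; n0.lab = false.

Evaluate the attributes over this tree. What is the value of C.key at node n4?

1. n0.acc = 19  [given at root]
2. n0.lab = false  [given at root]
3. n1.depth = "mx"  ["mx"]
4. n1.env = "qm"  ["qm"]
5. n2.env = -5  [len(D.env) - 7]
6. n2.ok = "mxu"  [D.depth ++ "u"]
7. n2.key = false  [false]
8. n3.acc = "yz"  [terminal]
9. n2.pre = false  [C.env > -5]
10. n1.lab = 8  [len(D.env) + 6]
11. n1.live = false  [C.pre == true]
12. n4.env = -7  [D.lab - 15]
13. n4.ok = "ku"  ["ku"]
14. n4.key = true  [D.live == false]
15. n5.val = false  [not C.key]
16. n6.acc = "rw"  [terminal]
17. n5.sig = 9  [len(c.acc) + 7]
18. n7.key = true  [terminal]
19. n4.pre = true  [C.env > -8]
20. n0.env = "uk"  ["uk"]
21. n0.hot = 9  [D.lab + 1]

true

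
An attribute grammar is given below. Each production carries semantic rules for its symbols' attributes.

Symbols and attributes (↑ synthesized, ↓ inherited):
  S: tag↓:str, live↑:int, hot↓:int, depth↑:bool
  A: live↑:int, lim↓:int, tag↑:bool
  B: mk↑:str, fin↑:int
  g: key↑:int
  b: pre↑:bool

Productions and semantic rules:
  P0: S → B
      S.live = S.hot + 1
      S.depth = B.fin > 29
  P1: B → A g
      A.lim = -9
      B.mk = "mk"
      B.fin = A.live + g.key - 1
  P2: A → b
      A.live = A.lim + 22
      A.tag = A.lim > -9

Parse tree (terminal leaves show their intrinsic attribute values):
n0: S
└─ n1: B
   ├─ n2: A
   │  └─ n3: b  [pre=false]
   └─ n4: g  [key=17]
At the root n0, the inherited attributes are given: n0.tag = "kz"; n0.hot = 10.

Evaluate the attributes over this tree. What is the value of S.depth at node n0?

false

1. n0.tag = "kz"  [given at root]
2. n0.hot = 10  [given at root]
3. n2.lim = -9  [-9]
4. n3.pre = false  [terminal]
5. n2.live = 13  [A.lim + 22]
6. n2.tag = false  [A.lim > -9]
7. n4.key = 17  [terminal]
8. n1.mk = "mk"  ["mk"]
9. n1.fin = 29  [A.live + g.key - 1]
10. n0.live = 11  [S.hot + 1]
11. n0.depth = false  [B.fin > 29]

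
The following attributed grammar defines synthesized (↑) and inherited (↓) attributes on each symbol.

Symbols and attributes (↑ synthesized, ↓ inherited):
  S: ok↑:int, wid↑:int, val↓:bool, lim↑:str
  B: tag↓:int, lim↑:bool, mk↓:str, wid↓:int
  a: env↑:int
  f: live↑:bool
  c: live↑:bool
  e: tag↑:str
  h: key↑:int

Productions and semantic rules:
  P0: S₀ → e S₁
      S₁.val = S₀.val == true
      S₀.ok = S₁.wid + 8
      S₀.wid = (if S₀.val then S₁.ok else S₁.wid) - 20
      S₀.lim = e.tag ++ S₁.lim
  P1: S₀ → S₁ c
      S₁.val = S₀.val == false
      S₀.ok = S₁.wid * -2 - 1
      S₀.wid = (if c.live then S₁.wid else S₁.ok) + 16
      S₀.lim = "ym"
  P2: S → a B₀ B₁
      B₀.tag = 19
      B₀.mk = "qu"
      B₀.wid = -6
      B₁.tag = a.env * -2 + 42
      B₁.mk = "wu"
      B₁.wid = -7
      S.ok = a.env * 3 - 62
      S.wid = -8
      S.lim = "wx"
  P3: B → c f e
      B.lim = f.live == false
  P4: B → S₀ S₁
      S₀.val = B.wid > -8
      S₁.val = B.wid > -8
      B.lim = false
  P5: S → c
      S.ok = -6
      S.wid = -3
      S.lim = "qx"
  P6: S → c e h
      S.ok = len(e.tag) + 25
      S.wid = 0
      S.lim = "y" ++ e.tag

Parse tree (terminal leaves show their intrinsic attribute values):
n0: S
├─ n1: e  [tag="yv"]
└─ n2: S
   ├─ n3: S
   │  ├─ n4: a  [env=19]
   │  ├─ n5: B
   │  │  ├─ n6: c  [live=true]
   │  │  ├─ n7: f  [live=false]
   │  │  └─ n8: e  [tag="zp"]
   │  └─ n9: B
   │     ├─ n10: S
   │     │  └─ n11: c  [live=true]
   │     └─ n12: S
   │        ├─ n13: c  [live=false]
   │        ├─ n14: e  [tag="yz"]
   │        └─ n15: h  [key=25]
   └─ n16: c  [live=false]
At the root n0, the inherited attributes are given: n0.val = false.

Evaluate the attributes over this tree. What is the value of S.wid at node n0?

1. n0.val = false  [given at root]
2. n1.tag = "yv"  [terminal]
3. n2.val = false  [S₀.val == true]
4. n3.val = true  [S₀.val == false]
5. n4.env = 19  [terminal]
6. n5.tag = 19  [19]
7. n5.mk = "qu"  ["qu"]
8. n5.wid = -6  [-6]
9. n6.live = true  [terminal]
10. n7.live = false  [terminal]
11. n8.tag = "zp"  [terminal]
12. n5.lim = true  [f.live == false]
13. n9.tag = 4  [a.env * -2 + 42]
14. n9.mk = "wu"  ["wu"]
15. n9.wid = -7  [-7]
16. n10.val = true  [B.wid > -8]
17. n11.live = true  [terminal]
18. n10.ok = -6  [-6]
19. n10.wid = -3  [-3]
20. n10.lim = "qx"  ["qx"]
21. n12.val = true  [B.wid > -8]
22. n13.live = false  [terminal]
23. n14.tag = "yz"  [terminal]
24. n15.key = 25  [terminal]
25. n12.ok = 27  [len(e.tag) + 25]
26. n12.wid = 0  [0]
27. n12.lim = "yyz"  ["y" ++ e.tag]
28. n9.lim = false  [false]
29. n3.ok = -5  [a.env * 3 - 62]
30. n3.wid = -8  [-8]
31. n3.lim = "wx"  ["wx"]
32. n16.live = false  [terminal]
33. n2.ok = 15  [S₁.wid * -2 - 1]
34. n2.wid = 11  [(if c.live then S₁.wid else S₁.ok) + 16]
35. n2.lim = "ym"  ["ym"]
36. n0.ok = 19  [S₁.wid + 8]
37. n0.wid = -9  [(if S₀.val then S₁.ok else S₁.wid) - 20]
38. n0.lim = "yvym"  [e.tag ++ S₁.lim]

-9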